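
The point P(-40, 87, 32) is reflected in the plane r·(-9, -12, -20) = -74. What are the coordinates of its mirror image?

(-76, 39, -48)

n = (-9, -12, -20), |n|² = 625, n·P − (-74) = -1250, so t = -1250/625 = -2.
Foot F = P − (-2)·n = (-58, 63, -8); the reflection is 2F − P = (-76, 39, -48).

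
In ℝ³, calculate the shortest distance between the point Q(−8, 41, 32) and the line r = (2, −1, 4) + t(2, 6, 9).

2√178

Direction vector d = (2, 6, 9).
AP = (−10, 42, 28); AP·d = 484, |AP|² = 2648, |d|² = 121.
distance² = |AP|² − (AP·d)²/|d|² = 2648 − 234256/121 = 712, so the distance is 2√178.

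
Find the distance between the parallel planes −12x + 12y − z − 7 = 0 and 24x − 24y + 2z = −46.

Divide the second equation by -2 to match normals: −12x + 12y − z = 23.
Both planes have normal n = (−12, 12, −1), |n| = 17. Any point on the first plane is at distance |23 − 7|/|n| = 16/17 from the second.

16/17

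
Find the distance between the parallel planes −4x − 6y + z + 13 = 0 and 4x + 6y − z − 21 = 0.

8√53/53

Divide the second equation by -1 to match normals: −4x − 6y + z = -21.
With common normal n = (−4, −6, 1) (|n| = √53), the distance is |(-13) − (-21)|/|n| = 8/√53.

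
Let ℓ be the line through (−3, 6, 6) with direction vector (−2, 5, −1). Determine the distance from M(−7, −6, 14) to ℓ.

2√26

Direction vector d = (−2, 5, −1).
AP = (−4, −12, 8); AP·d = -60, |AP|² = 224, |d|² = 30.
distance² = |AP|² − (AP·d)²/|d|² = 224 − 3600/30 = 104, so the distance is 2√26.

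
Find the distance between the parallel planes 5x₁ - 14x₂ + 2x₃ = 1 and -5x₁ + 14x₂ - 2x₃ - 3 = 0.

4/15

Divide the second equation by -1 to match normals: 5x₁ - 14x₂ + 2x₃ = -3.
With common normal n = (5, -14, 2) (|n| = 15), the distance is |1 − (-3)|/|n| = 4/15.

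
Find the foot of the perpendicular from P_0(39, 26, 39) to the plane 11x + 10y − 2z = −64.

(6, -4, 45)

The perpendicular from P_0 has direction n = (11, 10, −2): r = (39, 26, 39) + t(11, 10, −2).
Substitute into the plane: n·(P_0 + tn) = -64 gives 611 + 225t = -64, so t = -3.
Foot = (39, 26, 39) + (-3)·(11, 10, −2) = (6, −4, 45).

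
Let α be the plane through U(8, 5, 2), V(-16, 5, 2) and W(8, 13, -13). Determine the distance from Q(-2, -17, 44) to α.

6/17

UV = (-24, 0, 0) and UW = (0, 8, -15), so a normal is n = UV × UW = (0, -360, -192).
Then n·(-2, -17, 44) - (-2184) = -144.
|n| = √(0 + 129600 + 36864) = 408, so the distance is |-144|/408 = 6/17.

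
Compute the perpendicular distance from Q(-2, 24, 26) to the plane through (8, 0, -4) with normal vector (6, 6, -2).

The plane has equation n·(r − (8, 0, -4)) = 0, i.e. n·r = 56.
Then n·(-2, 24, 26) - 56 = 24.
|n| = √(36 + 36 + 4) = 2√19, so the distance is |24|/(2√19) = 12√19/19.

12/√19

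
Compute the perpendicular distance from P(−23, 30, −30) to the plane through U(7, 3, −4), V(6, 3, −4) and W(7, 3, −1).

27

UV = (−1, 0, 0) and UW = (0, 0, 3), so a normal is n = UV × UW = (0, 3, 0).
n = (0, 3, 0); n·P − 9 = 81; |n| = 3; distance = 81/3 = 27.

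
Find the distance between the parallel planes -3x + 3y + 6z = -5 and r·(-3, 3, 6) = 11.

Both planes have normal n = (-3, 3, 6), |n| = 3√6. Any point on the first plane is at distance |11 − (-5)|/|n| = 16/(3√6) from the second.

16/(3√6)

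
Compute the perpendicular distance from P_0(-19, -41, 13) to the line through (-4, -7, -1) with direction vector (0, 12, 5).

Direction vector d = (0, 12, 5).
AP = (-15, -34, 14); AP·d = -338, |AP|² = 1577, |d|² = 169.
distance² = |AP|² − (AP·d)²/|d|² = 1577 − 114244/169 = 901, so the distance is √901.

√901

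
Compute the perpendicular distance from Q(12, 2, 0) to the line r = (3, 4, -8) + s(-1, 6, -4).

Direction vector d = (-1, 6, -4).
AP = (9, -2, 8), and AP × d = (-40, 28, 52).
|AP × d|² = 5088 and |d|² = 53, so the distance is √(5088/53) = √96 = 4√6.

4√6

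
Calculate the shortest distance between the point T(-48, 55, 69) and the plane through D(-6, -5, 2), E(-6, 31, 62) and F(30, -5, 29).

18/25

DE = (0, 36, 60) and DF = (36, 0, 27), so a normal is n = DE × DF = (972, 2160, -1296).
d = |972·(-48) + 2160·55 + (-1296)·69 − (-19224)| / √(944784 + 4665600 + 1679616) = |1944| / 2700 = 18/25.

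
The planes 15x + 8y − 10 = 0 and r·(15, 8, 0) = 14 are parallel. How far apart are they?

Both planes have normal n = (15, 8, 0), |n| = 17. Any point on the first plane is at distance |14 − 10|/|n| = 4/17 from the second.

4/17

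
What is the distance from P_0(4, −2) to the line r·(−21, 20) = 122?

246/29

d = |(-21)·4 + 20·(-2) − 122| / √(441 + 400) = |-246|/29 = 246/29.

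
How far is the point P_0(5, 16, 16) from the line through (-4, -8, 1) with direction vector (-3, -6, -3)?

Direction vector d = (-3, -6, -3).
AP = (9, 24, 15); AP·d = -216, |AP|² = 882, |d|² = 54.
distance² = |AP|² − (AP·d)²/|d|² = 882 − 46656/54 = 18, so the distance is 3√2.

3√2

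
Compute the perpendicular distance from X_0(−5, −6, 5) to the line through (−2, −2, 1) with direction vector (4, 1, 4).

√41

Direction vector d = (4, 1, 4).
AP = (−3, −4, 4), and AP × d = (−20, 28, 13).
|AP × d|² = 1353 and |d|² = 33, so the distance is √(1353/33) = √41.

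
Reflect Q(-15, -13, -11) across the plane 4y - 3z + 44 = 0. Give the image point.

(-15, -21, -5)

n = (0, 4, -3), |n|² = 25, n·Q − (-44) = 25, so t = 25/25 = 1.
Foot F = Q − 1·n = (-15, -17, -8); the reflection is 2F − Q = (-15, -21, -5).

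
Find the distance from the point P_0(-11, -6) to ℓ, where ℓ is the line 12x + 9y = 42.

76/5

The normal to the line is n = (12, 9) with |n| = 15.
|n·P_0 − 42| = |-186 − 42| = 228, so the distance is 228/15 = 76/5.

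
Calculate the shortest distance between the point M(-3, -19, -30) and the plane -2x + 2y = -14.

Normal vector n = (-2, 2, 0), and n·(-3, -19, -30) - (-14) = -18.
|n| = √(4 + 4 + 0) = 2√2, so the distance is |-18|/(2√2) = 9√2/2.

9√2/2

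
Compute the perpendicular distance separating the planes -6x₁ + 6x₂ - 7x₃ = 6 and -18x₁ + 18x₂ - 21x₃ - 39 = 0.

Divide the second equation by 3 to match normals: -6x₁ + 6x₂ - 7x₃ = 13.
With common normal n = (-6, 6, -7) (|n| = 11), the distance is |6 − 13|/|n| = 7/11.

7/11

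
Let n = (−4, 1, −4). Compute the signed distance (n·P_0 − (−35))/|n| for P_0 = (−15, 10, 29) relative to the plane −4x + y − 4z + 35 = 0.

-√33/3

n·P_0 − (-35) = -11.
|n| = √33, so the signed distance is -√33/3.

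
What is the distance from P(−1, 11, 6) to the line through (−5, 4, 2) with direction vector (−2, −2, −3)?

Direction vector d = (−2, −2, −3).
AP = (4, 7, 4), and AP × d = (−13, 4, 6).
|AP × d|² = 221 and |d|² = 17, so the distance is √(221/17) = √13.

√13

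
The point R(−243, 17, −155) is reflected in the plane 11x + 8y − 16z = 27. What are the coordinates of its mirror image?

n = (11, 8, −16), |n|² = 441, n·R − 27 = -84, so t = -84/441 = -4/21.
Foot F = R − (-4/21)·n = (−5059/21, 389/21, −3319/21); the reflection is 2F − R = (−5015/21, 421/21, −3383/21).

(-5015/21, 421/21, -3383/21)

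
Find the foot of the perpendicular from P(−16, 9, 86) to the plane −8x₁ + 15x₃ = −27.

n = (−8, 0, 15), |n|² = 289, and n·P − (-27) = 1445.
t = 1445/289 = 5, so the foot is P − t·n = (−16, 9, 86) − 5·(−8, 0, 15) = (24, 9, 11).

(24, 9, 11)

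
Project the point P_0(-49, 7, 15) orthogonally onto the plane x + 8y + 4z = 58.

(-442/9, 55/9, 131/9)

n = (1, 8, 4), |n|² = 81, and n·P_0 − 58 = 9.
t = 9/81 = 1/9, so the foot is P_0 − t·n = (-49, 7, 15) − (1/9)·(1, 8, 4) = (-442/9, 55/9, 131/9).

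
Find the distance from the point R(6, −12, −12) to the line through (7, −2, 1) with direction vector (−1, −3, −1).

Direction vector d = (−1, −3, −1).
AP = (−1, −10, −13), and AP × d = (−29, 12, −7).
|AP × d|² = 1034 and |d|² = 11, so the distance is √(1034/11) = √94.

√94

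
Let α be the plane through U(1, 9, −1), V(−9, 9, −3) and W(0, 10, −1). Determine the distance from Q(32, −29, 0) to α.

UV = (−10, 0, −2) and UW = (−1, 1, 0), so a normal is n = UV × UW = (2, 2, −10).
Then n·(32, −29, 0) − 30 = −24.
|n| = √(4 + 4 + 100) = 6√3, so the distance is |-24|/(6√3) = 4√3/3.

4√3/3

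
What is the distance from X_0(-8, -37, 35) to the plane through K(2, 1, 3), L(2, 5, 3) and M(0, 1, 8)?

14√29/29

KL = (0, 4, 0) and KM = (-2, 0, 5), so a normal is n = KL × KM = (20, 0, 8).
Then n·(-8, -37, 35) - 64 = 56.
|n| = √(400 + 0 + 64) = 4√29, so the distance is |56|/(4√29) = 14/√29.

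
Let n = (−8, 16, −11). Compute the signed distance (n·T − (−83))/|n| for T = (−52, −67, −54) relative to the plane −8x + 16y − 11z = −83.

n·T − (-83) = 21.
|n| = 21, so the signed distance is 21/21 = 1.

1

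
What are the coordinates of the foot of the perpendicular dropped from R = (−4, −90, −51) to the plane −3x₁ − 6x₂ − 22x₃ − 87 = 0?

The perpendicular from R has direction n = (−3, −6, −22): r = (−4, −90, −51) + t(−3, −6, −22).
Substitute into the plane: n·(R + tn) = 87 gives 1674 + 529t = 87, so t = -3.
Foot = (−4, −90, −51) + (-3)·(−3, −6, −22) = (5, −72, 15).

(5, -72, 15)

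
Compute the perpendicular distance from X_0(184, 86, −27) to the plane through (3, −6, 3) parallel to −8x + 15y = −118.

Parallel planes share the normal n = (−8, 15, 0); since (3, −6, 3) lies on the plane, its equation is −8x + 15y = -114.
d = |(-8)·184 + 15·86 − (-114)| / √(64 + 225 + 0) = |-68| / 17 = 4.

4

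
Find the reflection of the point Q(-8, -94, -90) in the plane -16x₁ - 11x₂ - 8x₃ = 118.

With n = (-16, -11, -8), the signed offset is (n·Q − 118)/|n|² = 1764/441 = 4.
Q' = Q − 2t·n = (-8, -94, -90) − 8·(-16, -11, -8) = (120, -6, -26).

(120, -6, -26)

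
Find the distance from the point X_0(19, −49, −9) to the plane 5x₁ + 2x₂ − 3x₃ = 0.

n = (5, 2, −3); n·P − 0 = 24; |n| = √38; distance = 24/√38 = 12√38/19.

24/√38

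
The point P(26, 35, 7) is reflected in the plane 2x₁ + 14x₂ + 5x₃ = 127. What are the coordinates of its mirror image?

(18, -21, -13)

n = (2, 14, 5), |n|² = 225, n·P − 127 = 450, so t = 450/225 = 2.
Foot F = P − 2·n = (22, 7, −3); the reflection is 2F − P = (18, −21, −13).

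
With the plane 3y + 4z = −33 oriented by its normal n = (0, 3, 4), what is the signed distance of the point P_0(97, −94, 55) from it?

-29/5

n·P_0 − (-33) = -29.
|n| = 5, so the signed distance is -29/5.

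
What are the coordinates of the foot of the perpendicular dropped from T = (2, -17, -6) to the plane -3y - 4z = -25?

(2, -5, 10)

The perpendicular from T has direction n = (0, -3, -4): r = (2, -17, -6) + t(0, -3, -4).
Substitute into the plane: n·(T + tn) = -25 gives 75 + 25t = -25, so t = -4.
Foot = (2, -17, -6) + (-4)·(0, -3, -4) = (2, -5, 10).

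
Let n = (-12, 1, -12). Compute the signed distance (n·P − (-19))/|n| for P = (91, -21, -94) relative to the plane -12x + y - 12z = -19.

2

n·P − (-19) = 34.
|n| = 17, so the signed distance is 34/17 = 2.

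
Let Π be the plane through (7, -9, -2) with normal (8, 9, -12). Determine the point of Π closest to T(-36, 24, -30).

(-44, 15, -18)

n = (8, 9, -12), |n|² = 289, and n·T − (-1) = 289.
t = 289/289 = 1, so the foot is T − t·n = (-36, 24, -30) − 1·(8, 9, -12) = (-44, 15, -18).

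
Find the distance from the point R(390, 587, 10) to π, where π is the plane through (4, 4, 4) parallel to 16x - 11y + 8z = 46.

9

Parallel planes share the normal n = (16, -11, 8); since (4, 4, 4) lies on the plane, its equation is 16x - 11y + 8z = 52.
Then n·(390, 587, 10) - 52 = -189.
|n| = √(256 + 121 + 64) = 21, so the distance is |-189|/21 = 9.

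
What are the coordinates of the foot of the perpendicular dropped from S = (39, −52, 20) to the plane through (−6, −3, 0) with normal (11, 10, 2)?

(184/5, -54, 98/5)

The perpendicular from S has direction n = (11, 10, 2): r = (39, −52, 20) + t(11, 10, 2).
Substitute into the plane: n·(S + tn) = -96 gives -51 + 225t = -96, so t = -1/5.
Foot = (39, −52, 20) + (-1/5)·(11, 10, 2) = (184/5, −54, 98/5).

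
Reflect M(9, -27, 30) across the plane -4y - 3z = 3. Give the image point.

(9, -111/5, 168/5)

n = (0, -4, -3), |n|² = 25, n·M − 3 = 15, so t = 15/25 = 3/5.
Foot F = M − (3/5)·n = (9, -123/5, 159/5); the reflection is 2F − M = (9, -111/5, 168/5).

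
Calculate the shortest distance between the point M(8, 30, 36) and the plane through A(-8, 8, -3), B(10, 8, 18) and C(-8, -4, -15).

AB = (18, 0, 21) and AC = (0, -12, -12), so a normal is n = AB × AC = (252, 216, -216).
n = (252, 216, -216); n·P − 360 = 360; |n| = 396; distance = 360/396 = 10/11.

10/11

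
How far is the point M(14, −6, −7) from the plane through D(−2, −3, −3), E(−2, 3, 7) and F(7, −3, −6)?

DE = (0, 6, 10) and DF = (9, 0, −3), so a normal is n = DE × DF = (−18, 90, −54).
n = (−18, 90, −54); n·P − (-72) = -342; |n| = 18√35; distance = 342/(18√35) = 19√35/35.

19√35/35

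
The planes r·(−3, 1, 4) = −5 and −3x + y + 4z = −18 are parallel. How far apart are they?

With common normal n = (−3, 1, 4) (|n| = √26), the distance is |(-5) − (-18)|/|n| = 13/√26.

13/√26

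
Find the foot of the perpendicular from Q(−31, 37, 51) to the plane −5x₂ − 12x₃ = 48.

The perpendicular from Q has direction n = (0, −5, −12): r = (−31, 37, 51) + μ(0, −5, −12).
Substitute into the plane: n·(Q + μn) = 48 gives -797 + 169μ = 48, so μ = 5.
Foot = (−31, 37, 51) + 5·(0, −5, −12) = (−31, 12, −9).

(-31, 12, -9)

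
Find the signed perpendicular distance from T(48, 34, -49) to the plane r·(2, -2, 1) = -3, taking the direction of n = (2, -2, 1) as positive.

n·T − (-3) = -18.
|n| = 3, so the signed distance is -18/3 = -6.

-6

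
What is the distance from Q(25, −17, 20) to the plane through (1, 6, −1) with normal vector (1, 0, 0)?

The plane has equation n·(r − (1, 6, −1)) = 0, i.e. n·r = 1.
n = (1, 0, 0); n·P − 1 = 24; |n| = 1; distance = 24/1 = 24.

24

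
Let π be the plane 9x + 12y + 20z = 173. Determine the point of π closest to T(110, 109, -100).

(541/5, 533/5, -104)

n = (9, 12, 20), |n|² = 625, and n·T − 173 = 125.
t = 125/625 = 1/5, so the foot is T − t·n = (110, 109, -100) − (1/5)·(9, 12, 20) = (541/5, 533/5, -104).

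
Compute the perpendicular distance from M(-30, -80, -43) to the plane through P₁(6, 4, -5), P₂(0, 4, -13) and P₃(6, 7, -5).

P₁P₂ = (-6, 0, -8) and P₁P₃ = (0, 3, 0), so a normal is n = P₁P₂ × P₁P₃ = (24, 0, -18).
Then n·(-30, -80, -43) - 234 = -180.
|n| = √(576 + 0 + 324) = 30, so the distance is |-180|/30 = 6.

6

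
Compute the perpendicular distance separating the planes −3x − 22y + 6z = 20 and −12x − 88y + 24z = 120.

10/23

Divide the second equation by 4 to match normals: −3x − 22y + 6z = 30.
Both planes have normal n = (−3, −22, 6), |n| = 23. Any point on the first plane is at distance |30 − 20|/|n| = 10/23 from the second.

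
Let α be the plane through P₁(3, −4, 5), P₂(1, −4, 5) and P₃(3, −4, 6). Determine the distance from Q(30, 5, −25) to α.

P₁P₂ = (−2, 0, 0) and P₁P₃ = (0, 0, 1), so a normal is n = P₁P₂ × P₁P₃ = (0, 2, 0).
Then n·(30, 5, −25) − (−8) = 18.
|n| = √(0 + 4 + 0) = 2, so the distance is |18|/2 = 9.

9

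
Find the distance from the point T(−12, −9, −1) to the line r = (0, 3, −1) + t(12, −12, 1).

12√2

Direction vector d = (12, −12, 1).
AP = (−12, −12, 0), and AP × d = (−12, 12, 288).
|AP × d|² = 83232 and |d|² = 289, so the distance is √(83232/289) = √288 = 12√2.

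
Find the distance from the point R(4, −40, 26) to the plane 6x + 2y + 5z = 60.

14/√65

n = (6, 2, 5); n·P − 60 = 14; |n| = √65; distance = 14/√65 = 14√65/65.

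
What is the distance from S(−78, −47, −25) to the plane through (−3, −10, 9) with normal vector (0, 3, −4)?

5

The plane has equation n·(r − (−3, −10, 9)) = 0, i.e. n·r = -66.
Then n·(−78, −47, −25) − (−66) = 25.
|n| = √(0 + 9 + 16) = 5, so the distance is |25|/5 = 5.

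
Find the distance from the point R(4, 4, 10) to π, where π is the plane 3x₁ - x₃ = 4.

√10/5

d = |3·4 + (-1)·10 − 4| / √(9 + 0 + 1) = |-2| / √10 = √10/5.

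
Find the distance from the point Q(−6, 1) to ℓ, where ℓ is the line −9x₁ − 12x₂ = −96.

46/5

The normal to the line is n = (−9, −12) with |n| = 15.
|n·Q − (-96)| = |42 − (-96)| = 138, so the distance is 138/15 = 46/5.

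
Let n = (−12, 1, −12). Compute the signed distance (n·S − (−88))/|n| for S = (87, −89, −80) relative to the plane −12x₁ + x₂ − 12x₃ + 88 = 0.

n·S − (-88) = -85.
|n| = 17, so the signed distance is -85/17 = -5.

-5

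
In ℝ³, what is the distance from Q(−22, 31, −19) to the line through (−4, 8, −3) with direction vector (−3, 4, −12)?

√433

Direction vector d = (−3, 4, −12).
AP = (−18, 23, −16); AP·d = 338, |AP|² = 1109, |d|² = 169.
distance² = |AP|² − (AP·d)²/|d|² = 1109 − 114244/169 = 433, so the distance is √433.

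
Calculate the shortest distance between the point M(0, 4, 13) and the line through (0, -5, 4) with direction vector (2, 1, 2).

Direction vector d = (2, 1, 2).
AP = (0, 9, 9), and AP × d = (9, 18, -18).
|AP × d|² = 729 and |d|² = 9, so the distance is √(729/9) = √81 = 9.

9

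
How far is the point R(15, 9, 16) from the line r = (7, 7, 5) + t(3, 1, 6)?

√5

Direction vector d = (3, 1, 6).
AP = (8, 2, 11), and AP × d = (1, -15, 2).
|AP × d|² = 230 and |d|² = 46, so the distance is √(230/46) = √5.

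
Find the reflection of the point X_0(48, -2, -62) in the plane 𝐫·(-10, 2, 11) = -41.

(-52, 18, 48)

n = (-10, 2, 11), |n|² = 225, n·X_0 − (-41) = -1125, so t = -1125/225 = -5.
Foot F = X_0 − (-5)·n = (-2, 8, -7); the reflection is 2F − X_0 = (-52, 18, 48).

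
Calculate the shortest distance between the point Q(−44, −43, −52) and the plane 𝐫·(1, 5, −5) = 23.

n = (1, 5, −5); n·P − 23 = -22; |n| = √51; distance = 22/√51.

22√51/51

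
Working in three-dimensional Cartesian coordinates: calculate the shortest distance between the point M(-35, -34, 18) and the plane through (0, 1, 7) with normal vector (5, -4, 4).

The plane has equation n·(r − (0, 1, 7)) = 0, i.e. n·r = 24.
d = |5·(-35) + (-4)·(-34) + 4·18 − 24| / √(25 + 16 + 16) = |9| / √57 = 3√57/19.

9/√57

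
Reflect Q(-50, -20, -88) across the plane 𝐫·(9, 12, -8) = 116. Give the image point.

With n = (9, 12, -8), the signed offset is (n·Q − 116)/|n|² = -102/289 = -6/17.
Q' = Q − 2t·n = (-50, -20, -88) − (-12/17)·(9, 12, -8) = (-742/17, -196/17, -1592/17).

(-742/17, -196/17, -1592/17)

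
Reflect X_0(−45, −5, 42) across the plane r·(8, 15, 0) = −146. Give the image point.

(-29, 25, 42)

n = (8, 15, 0), |n|² = 289, n·X_0 − (-146) = -289, so t = -289/289 = -1.
Foot F = X_0 − (-1)·n = (−37, 10, 42); the reflection is 2F − X_0 = (−29, 25, 42).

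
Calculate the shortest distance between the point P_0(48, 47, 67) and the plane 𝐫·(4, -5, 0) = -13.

Normal vector n = (4, -5, 0), and n·(48, 47, 67) - (-13) = -30.
|n| = √(16 + 25 + 0) = √41, so the distance is |-30|/√41 = 30√41/41.

30√41/41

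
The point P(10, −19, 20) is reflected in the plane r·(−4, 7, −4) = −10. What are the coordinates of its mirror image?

(-14, 23, -4)

n = (−4, 7, −4), |n|² = 81, n·P − (-10) = -243, so t = -243/81 = -3.
Foot F = P − (-3)·n = (−2, 2, 8); the reflection is 2F − P = (−14, 23, −4).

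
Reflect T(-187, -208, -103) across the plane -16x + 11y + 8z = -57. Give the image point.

(-1341/7, -1434/7, -705/7)

With n = (-16, 11, 8), the signed offset is (n·T − (-57))/|n|² = -63/441 = -1/7.
T' = T − 2t·n = (-187, -208, -103) − (-2/7)·(-16, 11, 8) = (-1341/7, -1434/7, -705/7).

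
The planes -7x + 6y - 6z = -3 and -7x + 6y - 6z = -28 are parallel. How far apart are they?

With common normal n = (-7, 6, -6) (|n| = 11), the distance is |(-3) − (-28)|/|n| = 25/11.

25/11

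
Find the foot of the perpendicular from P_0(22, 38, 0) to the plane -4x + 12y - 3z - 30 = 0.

(30, 14, 6)

The perpendicular from P_0 has direction n = (-4, 12, -3): r = (22, 38, 0) + t(-4, 12, -3).
Substitute into the plane: n·(P_0 + tn) = 30 gives 368 + 169t = 30, so t = -2.
Foot = (22, 38, 0) + (-2)·(-4, 12, -3) = (30, 14, 6).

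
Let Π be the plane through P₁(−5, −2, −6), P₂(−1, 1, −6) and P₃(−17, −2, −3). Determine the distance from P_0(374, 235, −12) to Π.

P₁P₂ = (4, 3, 0) and P₁P₃ = (−12, 0, 3), so a normal is n = P₁P₂ × P₁P₃ = (9, −12, 36).
n = (9, −12, 36); n·P − (-237) = 351; |n| = 39; distance = 351/39 = 9.

9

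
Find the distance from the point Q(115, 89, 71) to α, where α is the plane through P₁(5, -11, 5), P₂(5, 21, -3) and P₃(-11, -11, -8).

26/21

P₁P₂ = (0, 32, -8) and P₁P₃ = (-16, 0, -13), so a normal is n = P₁P₂ × P₁P₃ = (-416, 128, 512).
d = |(-416)·115 + 128·89 + 512·71 − (-928)| / √(173056 + 16384 + 262144) = |832| / 672 = 26/21.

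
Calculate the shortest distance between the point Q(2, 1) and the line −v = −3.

2

The normal to the line is n = (0, −1) with |n| = 1.
|n·Q − (-3)| = |-1 − (-3)| = 2, so the distance is 2/1 = 2.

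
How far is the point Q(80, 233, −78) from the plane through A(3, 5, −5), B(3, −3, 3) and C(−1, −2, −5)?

9

AB = (0, −8, 8) and AC = (−4, −7, 0), so a normal is n = AB × AC = (56, −32, −32).
Then n·(80, 233, −78) − 168 = −648.
|n| = √(3136 + 1024 + 1024) = 72, so the distance is |-648|/72 = 9.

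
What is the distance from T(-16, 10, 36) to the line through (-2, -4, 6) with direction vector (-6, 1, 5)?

10√3

Direction vector d = (-6, 1, 5).
AP = (-14, 14, 30); AP·d = 248, |AP|² = 1292, |d|² = 62.
distance² = |AP|² − (AP·d)²/|d|² = 1292 − 61504/62 = 300, so the distance is 10√3.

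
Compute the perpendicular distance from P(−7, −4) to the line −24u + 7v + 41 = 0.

d = |(-24)·(-7) + 7·(-4) − (-41)| / √(576 + 49) = |181|/25 = 181/25.

181/25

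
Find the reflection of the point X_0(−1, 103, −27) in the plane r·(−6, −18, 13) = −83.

(-49, -41, 77)

n = (−6, −18, 13), |n|² = 529, n·X_0 − (-83) = -2116, so t = -2116/529 = -4.
Foot F = X_0 − (-4)·n = (−25, 31, 25); the reflection is 2F − X_0 = (−49, −41, 77).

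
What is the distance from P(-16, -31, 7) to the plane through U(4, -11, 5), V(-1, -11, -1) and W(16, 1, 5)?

UV = (-5, 0, -6) and UW = (12, 12, 0), so a normal is n = UV × UW = (72, -72, -60).
Then n·(-16, -31, 7) - 780 = -120.
|n| = √(5184 + 5184 + 3600) = 12√97, so the distance is |-120|/(12√97) = 10√97/97.

10/√97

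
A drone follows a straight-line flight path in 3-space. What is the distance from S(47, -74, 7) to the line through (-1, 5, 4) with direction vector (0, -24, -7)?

√2929

Direction vector d = (0, -24, -7).
AP = (48, -79, 3), and AP × d = (625, 336, -1152).
|AP × d|² = 1830625 and |d|² = 625, so the distance is √(1830625/625) = √2929.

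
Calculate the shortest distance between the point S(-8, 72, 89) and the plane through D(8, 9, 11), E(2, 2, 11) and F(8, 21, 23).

DE = (-6, -7, 0) and DF = (0, 12, 12), so a normal is n = DE × DF = (-84, 72, -72).
Then n·(-8, 72, 89) - (-816) = 264.
|n| = √(7056 + 5184 + 5184) = 132, so the distance is |264|/132 = 2.

2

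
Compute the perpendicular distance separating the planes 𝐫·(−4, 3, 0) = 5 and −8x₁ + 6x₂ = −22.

16/5

Divide the second equation by 2 to match normals: −4x₁ + 3x₂ = -11.
With common normal n = (−4, 3, 0) (|n| = 5), the distance is |5 − (-11)|/|n| = 16/5.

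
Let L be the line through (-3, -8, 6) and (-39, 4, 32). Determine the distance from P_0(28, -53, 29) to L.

√2986

A direction vector is d = (-36, 12, 26).
AP = (31, -45, 23); AP·d = -1058, |AP|² = 3515, |d|² = 2116.
distance² = |AP|² − (AP·d)²/|d|² = 3515 − 1119364/2116 = 2986, so the distance is √2986.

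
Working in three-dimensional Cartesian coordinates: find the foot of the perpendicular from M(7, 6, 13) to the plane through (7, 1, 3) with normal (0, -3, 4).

The perpendicular from M has direction n = (0, -3, 4): r = (7, 6, 13) + μ(0, -3, 4).
Substitute into the plane: n·(M + μn) = 9 gives 34 + 25μ = 9, so μ = -1.
Foot = (7, 6, 13) + (-1)·(0, -3, 4) = (7, 9, 9).

(7, 9, 9)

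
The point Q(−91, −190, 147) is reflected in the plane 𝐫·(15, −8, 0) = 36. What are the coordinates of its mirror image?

(-1757/17, -3118/17, 147)

With n = (15, −8, 0), the signed offset is (n·Q − 36)/|n|² = 119/289 = 7/17.
Q' = Q − 2t·n = (−91, −190, 147) − (14/17)·(15, −8, 0) = (−1757/17, −3118/17, 147).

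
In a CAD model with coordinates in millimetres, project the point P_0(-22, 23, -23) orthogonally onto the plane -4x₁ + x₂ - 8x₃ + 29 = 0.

(-6, 19, 9)

The perpendicular from P_0 has direction n = (-4, 1, -8): r = (-22, 23, -23) + λ(-4, 1, -8).
Substitute into the plane: n·(P_0 + λn) = -29 gives 295 + 81λ = -29, so λ = -4.
Foot = (-22, 23, -23) + (-4)·(-4, 1, -8) = (-6, 19, 9).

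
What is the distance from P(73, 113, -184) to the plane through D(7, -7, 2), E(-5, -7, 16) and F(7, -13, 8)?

DE = (-12, 0, 14) and DF = (0, -6, 6), so a normal is n = DE × DF = (84, 72, 72).
Then n·(73, 113, -184) - 228 = 792.
|n| = √(7056 + 5184 + 5184) = 132, so the distance is |792|/132 = 6.

6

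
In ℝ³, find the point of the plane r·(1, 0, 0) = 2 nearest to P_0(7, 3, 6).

n = (1, 0, 0), |n|² = 1, and n·P_0 − 2 = 5.
t = 5/1 = 5, so the foot is P_0 − t·n = (7, 3, 6) − 5·(1, 0, 0) = (2, 3, 6).

(2, 3, 6)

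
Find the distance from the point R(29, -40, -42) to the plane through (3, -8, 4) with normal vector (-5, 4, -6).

18√77/77

The plane has equation n·(r − (3, -8, 4)) = 0, i.e. n·r = -71.
Then n·(29, -40, -42) - (-71) = 18.
|n| = √(25 + 16 + 36) = √77, so the distance is |18|/√77 = 18/√77.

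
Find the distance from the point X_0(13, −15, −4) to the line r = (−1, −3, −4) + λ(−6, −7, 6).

2√85

Direction vector d = (−6, −7, 6).
AP = (14, −12, 0); AP·d = 0, |AP|² = 340, |d|² = 121.
distance² = |AP|² − (AP·d)²/|d|² = 340 − 0/121 = 340, so the distance is 2√85.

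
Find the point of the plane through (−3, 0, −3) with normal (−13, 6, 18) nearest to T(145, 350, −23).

(3231/23, 8098/23, -385/23)

n = (−13, 6, 18), |n|² = 529, and n·T − (-15) = -184.
t = -184/529 = -8/23, so the foot is T − t·n = (145, 350, −23) − (-8/23)·(−13, 6, 18) = (3231/23, 8098/23, −385/23).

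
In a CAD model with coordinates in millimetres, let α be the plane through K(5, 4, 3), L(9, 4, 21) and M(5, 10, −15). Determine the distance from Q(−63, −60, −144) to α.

KL = (4, 0, 18) and KM = (0, 6, −18), so a normal is n = KL × KM = (−108, 72, 24).
Then n·(−63, −60, −144) − (−180) = −792.
|n| = √(11664 + 5184 + 576) = 132, so the distance is |-792|/132 = 6.

6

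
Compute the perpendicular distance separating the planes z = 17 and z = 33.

16

With common normal n = (0, 0, 1) (|n| = 1), the distance is |17 − 33|/|n| = 16/1 = 16.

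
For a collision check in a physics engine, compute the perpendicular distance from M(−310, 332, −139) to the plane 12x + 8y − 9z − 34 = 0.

Normal vector n = (12, 8, −9), and n·(−310, 332, −139) − 34 = 153.
|n| = √(144 + 64 + 81) = 17, so the distance is |153|/17 = 9.

9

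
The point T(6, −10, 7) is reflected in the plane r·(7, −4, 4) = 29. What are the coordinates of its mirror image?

With n = (7, −4, 4), the signed offset is (n·T − 29)/|n|² = 81/81 = 1.
T' = T − 2t·n = (6, −10, 7) − 2·(7, −4, 4) = (−8, −2, −1).

(-8, -2, -1)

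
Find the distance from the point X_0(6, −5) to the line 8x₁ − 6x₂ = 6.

d = |8·6 + (-6)·(-5) − 6| / √(64 + 36) = |72|/10 = 36/5.

36/5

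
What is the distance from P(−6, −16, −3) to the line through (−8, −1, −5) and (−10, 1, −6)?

A direction vector is d = (−2, 2, −1).
AP = (2, −15, 2), and AP × d = (11, −2, −26).
|AP × d|² = 801 and |d|² = 9, so the distance is √(801/9) = √89.

√89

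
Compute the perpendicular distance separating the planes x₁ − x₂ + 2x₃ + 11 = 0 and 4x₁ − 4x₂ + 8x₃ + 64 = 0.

5/√6

Divide the second equation by 4 to match normals: x₁ − x₂ + 2x₃ = -16.
Both planes have normal n = (1, −1, 2), |n| = √6. Any point on the first plane is at distance |(-16) − (-11)|/|n| = 5/√6 from the second.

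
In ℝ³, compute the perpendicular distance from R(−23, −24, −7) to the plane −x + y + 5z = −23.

Normal vector n = (−1, 1, 5), and n·(−23, −24, −7) − (−23) = −13.
|n| = √(1 + 1 + 25) = 3√3, so the distance is |-13|/(3√3) = 13/(3√3).

13/(3√3)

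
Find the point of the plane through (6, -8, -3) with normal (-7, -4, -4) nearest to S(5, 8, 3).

(-2, 4, -1)

n = (-7, -4, -4), |n|² = 81, and n·S − 2 = -81.
t = -81/81 = -1, so the foot is S − t·n = (5, 8, 3) − (-1)·(-7, -4, -4) = (-2, 4, -1).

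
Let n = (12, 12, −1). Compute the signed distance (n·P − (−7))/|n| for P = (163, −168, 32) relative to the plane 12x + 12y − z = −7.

-5

n·P − (-7) = -85.
|n| = 17, so the signed distance is -85/17 = -5.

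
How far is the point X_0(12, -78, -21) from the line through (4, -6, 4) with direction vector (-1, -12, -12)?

√1249

Direction vector d = (-1, -12, -12).
AP = (8, -72, -25); AP·d = 1156, |AP|² = 5873, |d|² = 289.
distance² = |AP|² − (AP·d)²/|d|² = 5873 − 1336336/289 = 1249, so the distance is √1249.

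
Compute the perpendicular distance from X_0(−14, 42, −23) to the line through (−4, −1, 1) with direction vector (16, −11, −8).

Direction vector d = (16, −11, −8).
AP = (−10, 43, −24); AP·d = -441, |AP|² = 2525, |d|² = 441.
distance² = |AP|² − (AP·d)²/|d|² = 2525 − 194481/441 = 2084, so the distance is 2√521.

2√521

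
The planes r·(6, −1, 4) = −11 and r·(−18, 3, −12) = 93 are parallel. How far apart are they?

20√53/53

Divide the second equation by -3 to match normals: 6x − y + 4z = -31.
Both planes have normal n = (6, −1, 4), |n| = √53. Any point on the first plane is at distance |(-31) − (-11)|/|n| = 20/√53 = 20√53/53 from the second.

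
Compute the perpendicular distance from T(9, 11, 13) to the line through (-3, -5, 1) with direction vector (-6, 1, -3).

Direction vector d = (-6, 1, -3).
AP = (12, 16, 12), and AP × d = (-60, -36, 108).
|AP × d|² = 16560 and |d|² = 46, so the distance is √(16560/46) = √360 = 6√10.

6√10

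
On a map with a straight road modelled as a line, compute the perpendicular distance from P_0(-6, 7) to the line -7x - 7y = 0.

The normal to the line is n = (-7, -7) with |n| = 7√2.
|n·P_0 − 0| = |-7 − 0| = 7, so the distance is 7/(7√2) = 1/√2.

1/√2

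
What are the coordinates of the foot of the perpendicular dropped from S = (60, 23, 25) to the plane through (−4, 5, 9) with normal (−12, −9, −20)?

(36, 5, -15)

n = (−12, −9, −20), |n|² = 625, and n·S − (-177) = -1250.
t = -1250/625 = -2, so the foot is S − t·n = (60, 23, 25) − (-2)·(−12, −9, −20) = (36, 5, −15).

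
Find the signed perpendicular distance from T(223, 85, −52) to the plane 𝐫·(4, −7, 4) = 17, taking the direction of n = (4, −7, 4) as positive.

n·T − 17 = 72.
|n| = 9, so the signed distance is 72/9 = 8.

8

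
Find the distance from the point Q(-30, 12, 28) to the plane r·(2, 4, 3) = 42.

30√29/29

Normal vector n = (2, 4, 3), and n·(-30, 12, 28) - 42 = 30.
|n| = √(4 + 16 + 9) = √29, so the distance is |30|/√29 = 30/√29.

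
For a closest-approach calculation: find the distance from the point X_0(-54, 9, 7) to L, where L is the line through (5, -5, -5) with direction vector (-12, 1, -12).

√2665

Direction vector d = (-12, 1, -12).
AP = (-59, 14, 12); AP·d = 578, |AP|² = 3821, |d|² = 289.
distance² = |AP|² − (AP·d)²/|d|² = 3821 − 334084/289 = 2665, so the distance is √2665.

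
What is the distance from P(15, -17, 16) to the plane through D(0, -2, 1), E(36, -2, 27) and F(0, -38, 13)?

DE = (36, 0, 26) and DF = (0, -36, 12), so a normal is n = DE × DF = (936, -432, -1296).
Then n·(15, -17, 16) - (-432) = 1080.
|n| = √(876096 + 186624 + 1679616) = 1656, so the distance is |1080|/1656 = 15/23.

15/23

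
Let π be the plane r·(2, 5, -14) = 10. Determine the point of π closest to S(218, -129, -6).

(1096/5, -126, -72/5)

The perpendicular from S has direction n = (2, 5, -14): r = (218, -129, -6) + λ(2, 5, -14).
Substitute into the plane: n·(S + λn) = 10 gives -125 + 225λ = 10, so λ = 3/5.
Foot = (218, -129, -6) + (3/5)·(2, 5, -14) = (1096/5, -126, -72/5).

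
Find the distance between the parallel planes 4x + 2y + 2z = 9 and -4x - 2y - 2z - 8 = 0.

Divide the second equation by -1 to match normals: 4x + 2y + 2z = -8.
With common normal n = (4, 2, 2) (|n| = 2√6), the distance is |9 − (-8)|/|n| = 17/(2√6) = 17√6/12.

17/(2√6)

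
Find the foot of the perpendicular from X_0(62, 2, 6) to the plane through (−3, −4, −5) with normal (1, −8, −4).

The perpendicular from X_0 has direction n = (1, −8, −4): r = (62, 2, 6) + λ(1, −8, −4).
Substitute into the plane: n·(X_0 + λn) = 49 gives 22 + 81λ = 49, so λ = 1/3.
Foot = (62, 2, 6) + (1/3)·(1, −8, −4) = (187/3, −2/3, 14/3).

(187/3, -2/3, 14/3)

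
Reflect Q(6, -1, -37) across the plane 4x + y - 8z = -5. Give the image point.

(-26, -9, 27)

With n = (4, 1, -8), the signed offset is (n·Q − (-5))/|n|² = 324/81 = 4.
Q' = Q − 2t·n = (6, -1, -37) − 8·(4, 1, -8) = (-26, -9, 27).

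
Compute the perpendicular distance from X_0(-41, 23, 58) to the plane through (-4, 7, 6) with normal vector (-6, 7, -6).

2

The plane has equation n·(r − (-4, 7, 6)) = 0, i.e. n·r = 37.
n = (-6, 7, -6); n·P − 37 = 22; |n| = 11; distance = 22/11 = 2.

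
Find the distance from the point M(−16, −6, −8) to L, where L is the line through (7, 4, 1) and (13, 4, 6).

A direction vector is d = (6, 0, 5).
AP = (−23, −10, −9), and AP × d = (−50, 61, 60).
|AP × d|² = 9821 and |d|² = 61, so the distance is √(9821/61) = √161.

√161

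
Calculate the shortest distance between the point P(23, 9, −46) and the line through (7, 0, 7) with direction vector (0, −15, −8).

√2857

Direction vector d = (0, −15, −8).
AP = (16, 9, −53); AP·d = 289, |AP|² = 3146, |d|² = 289.
distance² = |AP|² − (AP·d)²/|d|² = 3146 − 83521/289 = 2857, so the distance is √2857.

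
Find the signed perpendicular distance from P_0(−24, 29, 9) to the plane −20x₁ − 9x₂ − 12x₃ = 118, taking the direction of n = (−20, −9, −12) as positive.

n·P_0 − 118 = -7.
|n| = 25, so the signed distance is -7/25.

-7/25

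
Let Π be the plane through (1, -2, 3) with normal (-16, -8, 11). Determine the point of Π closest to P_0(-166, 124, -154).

(-1178/7, 860/7, -1067/7)

n = (-16, -8, 11), |n|² = 441, and n·P_0 − 33 = -63.
t = -63/441 = -1/7, so the foot is P_0 − t·n = (-166, 124, -154) − (-1/7)·(-16, -8, 11) = (-1178/7, 860/7, -1067/7).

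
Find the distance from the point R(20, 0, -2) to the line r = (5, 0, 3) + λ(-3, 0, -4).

15

Direction vector d = (-3, 0, -4).
AP = (15, 0, -5), and AP × d = (0, 75, 0).
|AP × d|² = 5625 and |d|² = 25, so the distance is √(5625/25) = √225 = 15.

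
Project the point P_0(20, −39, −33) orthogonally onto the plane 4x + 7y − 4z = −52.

(184/9, -344/9, -301/9)

n = (4, 7, −4), |n|² = 81, and n·P_0 − (-52) = -9.
t = -9/81 = -1/9, so the foot is P_0 − t·n = (20, −39, −33) − (-1/9)·(4, 7, −4) = (184/9, −344/9, −301/9).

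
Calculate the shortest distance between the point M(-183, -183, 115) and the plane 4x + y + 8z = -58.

7

d = |4·(-183) + 1·(-183) + 8·115 − (-58)| / √(16 + 1 + 64) = |63| / 9 = 7.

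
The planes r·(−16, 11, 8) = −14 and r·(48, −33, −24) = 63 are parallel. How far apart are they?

1/3

Divide the second equation by -3 to match normals: −16x + 11y + 8z = -21.
With common normal n = (−16, 11, 8) (|n| = 21), the distance is |(-14) − (-21)|/|n| = 7/21 = 1/3.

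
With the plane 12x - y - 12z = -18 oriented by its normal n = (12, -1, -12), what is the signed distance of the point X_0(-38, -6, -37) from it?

12/17

n·X_0 − (-18) = 12.
|n| = 17, so the signed distance is 12/17.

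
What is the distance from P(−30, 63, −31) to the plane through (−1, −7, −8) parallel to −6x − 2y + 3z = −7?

5

Parallel planes share the normal n = (−6, −2, 3); since (−1, −7, −8) lies on the plane, its equation is −6x − 2y + 3z = -4.
Then n·(−30, 63, −31) − (−4) = −35.
|n| = √(36 + 4 + 9) = 7, so the distance is |-35|/7 = 5.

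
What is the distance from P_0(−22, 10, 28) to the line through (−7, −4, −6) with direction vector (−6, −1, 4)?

27

Direction vector d = (−6, −1, 4).
AP = (−15, 14, 34), and AP × d = (90, −144, 99).
|AP × d|² = 38637 and |d|² = 53, so the distance is √(38637/53) = √729 = 27.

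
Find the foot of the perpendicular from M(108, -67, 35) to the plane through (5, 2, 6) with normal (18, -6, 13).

The perpendicular from M has direction n = (18, -6, 13): r = (108, -67, 35) + μ(18, -6, 13).
Substitute into the plane: n·(M + μn) = 156 gives 2801 + 529μ = 156, so μ = -5.
Foot = (108, -67, 35) + (-5)·(18, -6, 13) = (18, -37, -30).

(18, -37, -30)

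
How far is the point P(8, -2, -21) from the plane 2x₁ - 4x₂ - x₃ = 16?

29/√21

Normal vector n = (2, -4, -1), and n·(8, -2, -21) - 16 = 29.
|n| = √(4 + 16 + 1) = √21, so the distance is |29|/√21 = 29/√21.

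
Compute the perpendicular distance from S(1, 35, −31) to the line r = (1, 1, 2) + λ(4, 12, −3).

2√181

Direction vector d = (4, 12, −3).
AP = (0, 34, −33); AP·d = 507, |AP|² = 2245, |d|² = 169.
distance² = |AP|² − (AP·d)²/|d|² = 2245 − 257049/169 = 724, so the distance is 2√181.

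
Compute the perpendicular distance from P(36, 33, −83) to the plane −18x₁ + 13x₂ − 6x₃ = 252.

n = (−18, 13, −6); n·P − 252 = 27; |n| = 23; distance = 27/23.

27/23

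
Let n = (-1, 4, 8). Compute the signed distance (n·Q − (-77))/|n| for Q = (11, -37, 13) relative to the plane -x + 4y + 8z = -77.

22/9

n·Q − (-77) = 22.
|n| = 9, so the signed distance is 22/9.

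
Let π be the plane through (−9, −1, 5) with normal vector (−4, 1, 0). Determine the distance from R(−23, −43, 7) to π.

14/√17

The plane has equation n·(r − (−9, −1, 5)) = 0, i.e. n·r = 35.
n = (−4, 1, 0); n·P − 35 = 14; |n| = √17; distance = 14/√17.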